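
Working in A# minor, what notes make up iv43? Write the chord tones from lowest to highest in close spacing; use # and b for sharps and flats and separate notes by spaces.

A# C# D# F#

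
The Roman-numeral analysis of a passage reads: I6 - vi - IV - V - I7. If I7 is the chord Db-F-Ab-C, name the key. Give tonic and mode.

Db major

I7 is given as Db-F-Ab-C — a major seventh chord with root Db.
If Db is scale degree 1 and the mode makes that degree carry a major seventh chord, the tonic is Db and the mode is major.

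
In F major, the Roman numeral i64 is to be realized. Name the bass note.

C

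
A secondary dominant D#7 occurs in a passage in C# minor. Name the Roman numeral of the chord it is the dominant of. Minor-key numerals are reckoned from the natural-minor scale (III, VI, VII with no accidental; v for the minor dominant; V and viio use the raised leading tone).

The chord is a dominant seventh chord on D#.
A dominant resolves down a perfect fifth: D# → G#. In C# minor, G# is scale degree 5, i.e. V.

V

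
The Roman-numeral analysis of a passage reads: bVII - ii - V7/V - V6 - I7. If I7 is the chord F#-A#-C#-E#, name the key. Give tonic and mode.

F# major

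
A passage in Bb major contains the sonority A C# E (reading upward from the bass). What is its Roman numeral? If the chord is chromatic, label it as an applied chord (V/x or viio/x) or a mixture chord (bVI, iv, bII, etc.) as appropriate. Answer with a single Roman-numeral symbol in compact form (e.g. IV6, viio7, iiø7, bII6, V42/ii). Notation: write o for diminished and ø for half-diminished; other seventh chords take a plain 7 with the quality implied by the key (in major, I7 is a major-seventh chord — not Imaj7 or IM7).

V/iii

Stacked in thirds the chord is A-C#-E: a major triad on A.
A is not a diatonic chord root with this quality in Bb major, but it lies a perfect fifth above D (iii), so the chord functions as an applied dominant of iii.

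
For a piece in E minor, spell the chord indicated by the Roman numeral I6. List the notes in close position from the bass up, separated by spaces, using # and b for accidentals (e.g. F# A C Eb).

I6 is the major tonic (Picardy third), borrowed from the parallel major. In E minor that root is E.
So the chord is E-G#-B, a major triad.
With the 6 figure the chord is in first inversion; from the bass G# upward in close position it reads G#-B-E.

G# B E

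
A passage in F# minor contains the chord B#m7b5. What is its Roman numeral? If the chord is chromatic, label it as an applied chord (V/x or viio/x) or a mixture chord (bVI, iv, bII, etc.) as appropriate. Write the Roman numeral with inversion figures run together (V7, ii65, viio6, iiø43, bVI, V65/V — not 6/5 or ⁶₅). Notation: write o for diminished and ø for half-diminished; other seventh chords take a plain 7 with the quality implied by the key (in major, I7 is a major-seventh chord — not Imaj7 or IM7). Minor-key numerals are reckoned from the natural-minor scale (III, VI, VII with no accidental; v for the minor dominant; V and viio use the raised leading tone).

viiø7/V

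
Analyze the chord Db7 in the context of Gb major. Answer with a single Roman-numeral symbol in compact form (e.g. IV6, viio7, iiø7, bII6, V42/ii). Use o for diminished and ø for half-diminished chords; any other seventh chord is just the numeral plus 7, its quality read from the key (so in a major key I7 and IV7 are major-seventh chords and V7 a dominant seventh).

V7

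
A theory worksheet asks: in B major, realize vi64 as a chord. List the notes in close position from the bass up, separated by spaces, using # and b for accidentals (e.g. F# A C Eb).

D# G# B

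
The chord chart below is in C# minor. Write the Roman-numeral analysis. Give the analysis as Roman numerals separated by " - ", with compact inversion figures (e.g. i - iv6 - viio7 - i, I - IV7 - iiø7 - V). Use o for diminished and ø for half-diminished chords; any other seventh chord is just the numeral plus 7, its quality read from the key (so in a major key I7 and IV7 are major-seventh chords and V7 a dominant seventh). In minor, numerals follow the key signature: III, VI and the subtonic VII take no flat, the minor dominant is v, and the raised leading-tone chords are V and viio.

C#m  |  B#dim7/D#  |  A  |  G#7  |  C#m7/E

i - viio65 - VI - V7 - i65

C#m: minor triad on C# = scale degree 1 → i.
B#dim7/D#: fully diminished seventh chord on B# = scale degree 7 → viio65.
A has root A, degree 6 in C# minor, so VI.
G#7: dominant seventh chord on G# = scale degree 5 → V7.
C#m7/E: root C# is the tonic; minor seventh chord there is i65.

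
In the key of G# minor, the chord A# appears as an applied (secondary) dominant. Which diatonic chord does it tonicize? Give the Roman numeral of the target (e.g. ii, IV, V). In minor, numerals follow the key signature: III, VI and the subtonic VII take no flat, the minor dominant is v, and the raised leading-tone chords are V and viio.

The chord is a major triad on A#.
A dominant resolves down a perfect fifth: A# → D#. In G# minor, D# is scale degree 5, i.e. V.

V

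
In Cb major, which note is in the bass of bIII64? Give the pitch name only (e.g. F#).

Bbb

bIII in Cb major has root Ebb; the chord is Ebb-Gb-Bbb.
The figure 64 means second inversion — the fifth is in the bass.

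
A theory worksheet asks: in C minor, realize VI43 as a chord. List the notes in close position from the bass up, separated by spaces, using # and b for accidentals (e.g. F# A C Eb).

The numeral's case and figure indicate a major seventh chord. In C minor its root, the sixth degree, is Ab.
That chord is spelled Ab-C-Eb-G.
The figured bass 43 indicates second inversion, placing the fifth (Eb) in the bass: Eb-G-Ab-C.

Eb G Ab C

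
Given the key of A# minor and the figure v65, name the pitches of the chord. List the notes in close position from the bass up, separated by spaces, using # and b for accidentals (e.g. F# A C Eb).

G# B# D# E#

In A# minor, the fifth degree is E#, and the diatonic chord built there is a minor seventh chord.
Stacking thirds from E# gives E#-G#-B#-D#.
With the 65 figure the chord is in first inversion; from the bass G# upward in close position it reads G#-B#-D#-E#.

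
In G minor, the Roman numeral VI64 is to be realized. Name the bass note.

VI in G minor has root Eb; the chord is Eb-G-Bb.
The figure 64 means second inversion — the fifth is in the bass.

Bb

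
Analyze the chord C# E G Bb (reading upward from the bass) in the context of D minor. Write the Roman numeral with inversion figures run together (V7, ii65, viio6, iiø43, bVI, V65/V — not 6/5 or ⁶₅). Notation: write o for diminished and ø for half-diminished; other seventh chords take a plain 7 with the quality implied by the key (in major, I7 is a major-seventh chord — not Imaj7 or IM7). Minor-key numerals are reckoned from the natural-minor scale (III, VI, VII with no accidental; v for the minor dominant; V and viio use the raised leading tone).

The pitches C#-E-G-Bb form a fully diminished seventh chord rooted on C#.
C# is scale degree 7 in D minor, and a fully diminished seventh chord on that degree is written viio7.

viio7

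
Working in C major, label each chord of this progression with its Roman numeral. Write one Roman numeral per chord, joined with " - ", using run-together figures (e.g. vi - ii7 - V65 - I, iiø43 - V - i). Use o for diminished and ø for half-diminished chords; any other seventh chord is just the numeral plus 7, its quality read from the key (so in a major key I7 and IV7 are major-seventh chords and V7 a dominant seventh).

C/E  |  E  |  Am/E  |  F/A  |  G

I6 - V/vi - vi64 - IV6 - V

C/E: major triad on C = scale degree 1 → I6.
E: a major triad on E, the applied dominant of vi → V/vi.
Am/E: minor triad on A = scale degree 6 → vi64.
F/A has root F, degree 4 in C major, so IV6.
G: root G is the dominant; major triad there is V.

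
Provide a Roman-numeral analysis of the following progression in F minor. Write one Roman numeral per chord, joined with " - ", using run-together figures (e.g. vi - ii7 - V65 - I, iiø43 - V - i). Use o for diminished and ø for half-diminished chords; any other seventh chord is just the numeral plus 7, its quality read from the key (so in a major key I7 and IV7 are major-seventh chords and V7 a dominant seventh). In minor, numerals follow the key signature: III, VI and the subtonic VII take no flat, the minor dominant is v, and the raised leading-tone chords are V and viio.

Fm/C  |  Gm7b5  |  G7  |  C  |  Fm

i64 - iiø7 - V7/V - V - i

Fm/C: root F is the tonic; minor triad there is i64.
Gm7b5: half-diminished seventh chord on G = scale degree 2 → iiø7.
G7: a dominant seventh chord on G, the applied dominant of V → V7/V.
C: major triad on C = scale degree 5 → V.
Fm: minor triad on F = scale degree 1 → i.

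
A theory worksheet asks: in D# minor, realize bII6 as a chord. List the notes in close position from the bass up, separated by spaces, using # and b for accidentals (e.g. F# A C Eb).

G# B E

Scale degree 2 in D# minor is E#; lowering it a half step gives E. bII6 is the Neapolitan sixth — a major triad on the lowered second degree, here in its customary first inversion.
So the chord is E-G#-B.
The figured bass 6 indicates first inversion, placing the third (G#) in the bass: G#-B-E.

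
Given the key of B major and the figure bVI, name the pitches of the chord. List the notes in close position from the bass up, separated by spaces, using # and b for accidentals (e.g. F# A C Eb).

G B D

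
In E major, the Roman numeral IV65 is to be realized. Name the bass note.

C#

IV in E major has root A; the chord is A-C#-E-G#.
The figure 65 means first inversion — the third is in the bass.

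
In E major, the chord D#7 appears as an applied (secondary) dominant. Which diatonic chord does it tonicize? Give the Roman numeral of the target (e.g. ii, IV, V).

iii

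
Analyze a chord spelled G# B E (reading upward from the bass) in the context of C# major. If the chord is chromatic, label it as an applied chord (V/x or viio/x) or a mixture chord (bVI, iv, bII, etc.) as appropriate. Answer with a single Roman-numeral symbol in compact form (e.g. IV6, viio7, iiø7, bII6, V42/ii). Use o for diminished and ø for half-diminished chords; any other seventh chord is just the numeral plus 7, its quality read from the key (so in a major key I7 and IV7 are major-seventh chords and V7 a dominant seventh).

The pitches E-G#-B form a major triad rooted on E.
E is the lowered third degree of C# major (diatonic 3 would be E#). This is a major triad on the lowered third degree, borrowed from the parallel minor.
With G# in the bass the chord is in first inversion, so the figured bass is 6.

bIII6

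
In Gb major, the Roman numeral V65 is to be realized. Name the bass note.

F

V in Gb major has root Db; the chord is Db-F-Ab-Cb.
The figure 65 means first inversion — the third is in the bass.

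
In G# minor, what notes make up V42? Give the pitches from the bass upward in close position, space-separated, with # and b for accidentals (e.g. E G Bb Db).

In G# minor, the fifth degree is D#. The dominant is major (leading tone raised), so V is a dominant seventh chord.
Stacking thirds from D# gives D#-F##-A#-C#.
The figured bass 42 indicates third inversion, placing the seventh (C#) in the bass: C#-D#-F##-A#.

C# D# F## A#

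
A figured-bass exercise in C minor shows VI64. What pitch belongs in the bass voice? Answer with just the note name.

Eb

VI in C minor has root Ab; the chord is Ab-C-Eb.
The figure 64 means second inversion — the fifth is in the bass.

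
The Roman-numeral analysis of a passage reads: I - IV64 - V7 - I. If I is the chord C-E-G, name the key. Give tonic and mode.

The chord C is a major triad rooted on C; its label is I.
If C is scale degree 1 and the mode makes that degree carry a major triad, the tonic is C and the mode is major.

C major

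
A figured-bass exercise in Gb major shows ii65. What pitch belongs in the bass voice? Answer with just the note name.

Cb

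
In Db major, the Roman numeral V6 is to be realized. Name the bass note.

V in Db major has root Ab; the chord is Ab-C-Eb.
The figure 6 means first inversion — the third is in the bass.

C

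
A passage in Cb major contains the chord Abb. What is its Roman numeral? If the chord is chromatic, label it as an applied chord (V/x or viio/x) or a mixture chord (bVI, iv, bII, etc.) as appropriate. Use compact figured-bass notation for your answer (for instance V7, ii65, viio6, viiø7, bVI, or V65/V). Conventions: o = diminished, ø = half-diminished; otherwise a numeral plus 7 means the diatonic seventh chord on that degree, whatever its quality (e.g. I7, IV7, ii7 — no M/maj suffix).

The pitches Abb-Cb-Ebb form a major triad rooted on Abb.
Abb is the lowered sixth degree of Cb major (diatonic 6 would be Ab). This is a major triad on the lowered sixth degree, borrowed from the parallel minor.

bVI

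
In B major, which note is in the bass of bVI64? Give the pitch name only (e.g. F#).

D

bVI in B major has root G; the chord is G-B-D.
The figure 64 means second inversion — the fifth is in the bass.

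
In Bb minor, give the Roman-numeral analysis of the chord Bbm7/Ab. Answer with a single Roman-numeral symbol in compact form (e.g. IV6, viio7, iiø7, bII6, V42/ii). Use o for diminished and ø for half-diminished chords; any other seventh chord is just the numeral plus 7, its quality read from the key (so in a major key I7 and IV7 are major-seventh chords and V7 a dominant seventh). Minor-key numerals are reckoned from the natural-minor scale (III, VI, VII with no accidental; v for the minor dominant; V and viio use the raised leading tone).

i42

The pitches Bb-Db-F-Ab form a minor seventh chord rooted on Bb.
Bb is scale degree 1 in Bb minor, and a minor seventh chord on that degree is written i7.
With Ab in the bass the chord is in third inversion, so the figured bass is 42.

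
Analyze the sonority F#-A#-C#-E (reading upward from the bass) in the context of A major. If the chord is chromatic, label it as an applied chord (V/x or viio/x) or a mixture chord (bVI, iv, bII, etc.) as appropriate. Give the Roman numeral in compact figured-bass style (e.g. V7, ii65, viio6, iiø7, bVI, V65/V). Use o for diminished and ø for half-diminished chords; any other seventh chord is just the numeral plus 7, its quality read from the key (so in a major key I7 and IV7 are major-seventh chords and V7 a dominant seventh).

V7/ii

The pitches F#-A#-C#-E form a dominant seventh chord rooted on F#.
F# is not a diatonic chord root with this quality in A major, but it lies a perfect fifth above B (ii), so the chord functions as an applied dominant of ii.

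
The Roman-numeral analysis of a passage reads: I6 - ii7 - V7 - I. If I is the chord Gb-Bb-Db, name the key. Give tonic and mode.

Gb major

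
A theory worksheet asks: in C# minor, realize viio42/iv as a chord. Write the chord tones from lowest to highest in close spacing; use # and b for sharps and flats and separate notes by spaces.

viio42/iv is a secondary leading-tone chord. The target iv is F# in C# minor; the applied chord is rooted a semitone below, on E#.
Building a fully diminished seventh chord on E# gives E#-G#-B-D.
The figured bass 42 indicates third inversion, placing the seventh (D) in the bass: D-E#-G#-B.

D E# G# B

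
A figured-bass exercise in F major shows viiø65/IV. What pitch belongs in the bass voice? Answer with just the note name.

C

The applied chord viiø65/IV is rooted on A: A-C-Eb-G.
The figure 65 means first inversion — the third is in the bass.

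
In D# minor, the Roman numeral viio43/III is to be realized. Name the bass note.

B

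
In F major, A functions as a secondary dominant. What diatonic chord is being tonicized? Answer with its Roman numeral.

vi

The chord is a major triad on A.
A dominant resolves down a perfect fifth: A → D. In F major, D is scale degree 6, i.e. vi.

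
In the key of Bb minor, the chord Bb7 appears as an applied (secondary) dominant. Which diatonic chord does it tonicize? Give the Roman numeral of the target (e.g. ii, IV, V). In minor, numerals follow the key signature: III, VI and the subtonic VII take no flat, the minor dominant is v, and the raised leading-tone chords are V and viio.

The chord is a dominant seventh chord on Bb.
A dominant resolves down a perfect fifth: Bb → Eb. In Bb minor, Eb is scale degree 4, i.e. iv.

iv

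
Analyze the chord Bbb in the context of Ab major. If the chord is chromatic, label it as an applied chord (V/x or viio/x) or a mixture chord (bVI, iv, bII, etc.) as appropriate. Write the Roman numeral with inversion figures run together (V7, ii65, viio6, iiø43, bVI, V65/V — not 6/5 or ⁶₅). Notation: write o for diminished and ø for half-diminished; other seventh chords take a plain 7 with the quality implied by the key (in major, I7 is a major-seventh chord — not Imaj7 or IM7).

The pitches Bbb-Db-Fb form a major triad rooted on Bbb.
Bbb is the lowered second degree of Ab major (diatonic 2 would be Bb). This is the Neapolitan chord — a major triad on the lowered second degree.

bII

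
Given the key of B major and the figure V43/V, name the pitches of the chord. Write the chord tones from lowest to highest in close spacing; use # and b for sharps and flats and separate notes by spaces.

V43/V is a secondary dominant — the dominant seventh of V. V in B major is F#, so the applied chord's root is C#, a perfect fifth above.
Building a dominant seventh chord on C# gives C#-E#-G#-B.
With the 43 figure the chord is in second inversion; from the bass G# upward in close position it reads G#-B-C#-E#.

G# B C# E#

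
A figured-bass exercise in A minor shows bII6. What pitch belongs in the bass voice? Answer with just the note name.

D

bII in A minor has root Bb; the chord is Bb-D-F.
The figure 6 means first inversion — the third is in the bass.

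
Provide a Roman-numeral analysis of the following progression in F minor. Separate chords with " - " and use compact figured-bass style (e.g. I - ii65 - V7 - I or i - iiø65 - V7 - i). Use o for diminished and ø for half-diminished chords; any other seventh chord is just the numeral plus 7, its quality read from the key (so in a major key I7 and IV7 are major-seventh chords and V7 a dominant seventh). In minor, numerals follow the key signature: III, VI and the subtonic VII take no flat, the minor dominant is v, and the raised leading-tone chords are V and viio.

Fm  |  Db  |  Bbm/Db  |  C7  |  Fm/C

Fm has root F, degree 1 in F minor, so i.
Db: major triad on Db = scale degree 6 → VI.
Bbm/Db has root Bb, degree 4 in F minor, so iv6.
C7: root C is the dominant; dominant seventh chord there is V7.
Fm/C has root F, degree 1 in F minor, so i64.

i - VI - iv6 - V7 - i64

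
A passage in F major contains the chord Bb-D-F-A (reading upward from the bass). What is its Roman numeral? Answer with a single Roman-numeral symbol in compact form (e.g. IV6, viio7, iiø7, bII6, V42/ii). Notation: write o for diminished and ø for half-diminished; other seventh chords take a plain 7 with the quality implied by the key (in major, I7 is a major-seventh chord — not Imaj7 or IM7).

IV7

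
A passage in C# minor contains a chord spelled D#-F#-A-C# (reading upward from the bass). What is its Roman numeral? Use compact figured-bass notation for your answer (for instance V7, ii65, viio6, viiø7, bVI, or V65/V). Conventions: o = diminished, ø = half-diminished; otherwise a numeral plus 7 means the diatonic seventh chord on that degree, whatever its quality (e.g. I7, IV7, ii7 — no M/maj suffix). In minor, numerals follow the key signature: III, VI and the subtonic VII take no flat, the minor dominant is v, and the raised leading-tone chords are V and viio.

iiø7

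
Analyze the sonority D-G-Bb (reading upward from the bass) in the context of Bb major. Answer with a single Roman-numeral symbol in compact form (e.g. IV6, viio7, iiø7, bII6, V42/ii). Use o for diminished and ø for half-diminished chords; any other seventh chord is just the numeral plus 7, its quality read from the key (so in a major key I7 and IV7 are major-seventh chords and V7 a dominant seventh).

Stacked in thirds the chord is G-Bb-D: a minor triad on G.
In Bb major, G is the submediant; the diatonic minor triad there is vi.
With D in the bass the chord is in second inversion, so the figured bass is 64.

vi64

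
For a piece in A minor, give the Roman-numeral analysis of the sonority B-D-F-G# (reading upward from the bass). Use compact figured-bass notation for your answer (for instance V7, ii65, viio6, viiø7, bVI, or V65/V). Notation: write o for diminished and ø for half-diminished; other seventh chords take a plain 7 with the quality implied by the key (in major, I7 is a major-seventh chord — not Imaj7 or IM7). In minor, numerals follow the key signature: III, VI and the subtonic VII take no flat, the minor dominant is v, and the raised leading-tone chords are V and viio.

viio65

The pitches G#-B-D-F form a fully diminished seventh chord rooted on G#.
In A minor, G# is the leading tone; the diatonic fully diminished seventh chord there is viio7.
With B in the bass the chord is in first inversion, so the figured bass is 65.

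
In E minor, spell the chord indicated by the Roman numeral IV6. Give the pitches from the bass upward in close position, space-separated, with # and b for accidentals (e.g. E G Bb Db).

Scale degree 4 in E minor is A; here the chord built on it is altered to a major triad. IV6 is the major subdominant, borrowed from the parallel major.
So the chord is A-C#-E.
With the 6 figure the chord is in first inversion; from the bass C# upward in close position it reads C#-E-A.

C# E A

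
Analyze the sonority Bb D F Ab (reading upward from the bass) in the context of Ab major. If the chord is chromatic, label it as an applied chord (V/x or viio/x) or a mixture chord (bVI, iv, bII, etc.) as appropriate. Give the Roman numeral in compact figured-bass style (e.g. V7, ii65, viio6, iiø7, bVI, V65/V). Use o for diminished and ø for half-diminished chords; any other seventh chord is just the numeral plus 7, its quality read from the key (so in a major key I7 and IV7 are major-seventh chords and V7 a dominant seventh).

V7/V

The pitches Bb-D-F-Ab form a dominant seventh chord rooted on Bb.
Bb is not a diatonic chord root with this quality in Ab major, but it lies a perfect fifth above Eb (V), so the chord functions as an applied dominant of V.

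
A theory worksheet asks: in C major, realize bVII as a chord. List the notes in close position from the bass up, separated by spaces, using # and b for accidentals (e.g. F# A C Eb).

bVII is a major triad on the lowered seventh degree (the subtonic), borrowed from the parallel minor. In C major that root is Bb.
So the chord is Bb-D-F.

Bb D F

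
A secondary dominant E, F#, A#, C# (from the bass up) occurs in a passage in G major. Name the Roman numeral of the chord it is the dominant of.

The chord is a dominant seventh chord on F#.
A dominant resolves down a perfect fifth: F# → B. In G major, B is scale degree 3, i.e. iii.

iii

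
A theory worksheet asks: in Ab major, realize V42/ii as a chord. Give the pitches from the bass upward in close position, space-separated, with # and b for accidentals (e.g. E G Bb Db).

Eb F A C

The slash means an applied dominant: we want the dominant of ii. In Ab major, ii is Bb minor, and its dominant is built on F.
Building a dominant seventh chord on F gives F-A-C-Eb.
With the 42 figure the chord is in third inversion; from the bass Eb upward in close position it reads Eb-F-A-C.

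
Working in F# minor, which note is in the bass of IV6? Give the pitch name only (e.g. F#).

D#

IV in F# minor has root B; the chord is B-D#-F#.
The figure 6 means first inversion — the third is in the bass.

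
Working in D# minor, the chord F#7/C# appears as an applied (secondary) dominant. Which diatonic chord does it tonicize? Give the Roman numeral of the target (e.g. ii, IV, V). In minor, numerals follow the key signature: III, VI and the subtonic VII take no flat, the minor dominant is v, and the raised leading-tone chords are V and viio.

VI

The chord is a dominant seventh chord on F#.
A dominant resolves down a perfect fifth: F# → B. In D# minor, B is scale degree 6, i.e. VI.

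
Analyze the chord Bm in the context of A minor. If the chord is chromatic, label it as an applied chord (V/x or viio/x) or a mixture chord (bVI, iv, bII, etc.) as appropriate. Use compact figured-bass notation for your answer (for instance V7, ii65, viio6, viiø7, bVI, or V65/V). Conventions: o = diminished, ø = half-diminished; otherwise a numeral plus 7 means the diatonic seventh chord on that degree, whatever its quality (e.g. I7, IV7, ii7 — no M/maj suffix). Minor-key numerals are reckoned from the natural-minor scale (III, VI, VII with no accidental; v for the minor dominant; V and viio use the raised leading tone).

ii

Stacked in thirds the chord is B-D-F#: a minor triad on B.
B is the second degree of A minor. This is the minor supertonic, borrowed from the parallel major (the Dorian ii).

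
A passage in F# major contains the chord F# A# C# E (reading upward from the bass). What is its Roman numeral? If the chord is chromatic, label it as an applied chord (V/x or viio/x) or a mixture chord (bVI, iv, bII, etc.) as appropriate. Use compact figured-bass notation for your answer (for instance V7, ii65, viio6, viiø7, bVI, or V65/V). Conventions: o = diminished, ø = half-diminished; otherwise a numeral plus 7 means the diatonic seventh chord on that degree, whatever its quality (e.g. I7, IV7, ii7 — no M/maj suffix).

V7/IV

The pitches F#-A#-C#-E form a dominant seventh chord rooted on F#.
F# is not a diatonic chord root with this quality in F# major, but it lies a perfect fifth above B (IV), so the chord functions as an applied dominant of IV.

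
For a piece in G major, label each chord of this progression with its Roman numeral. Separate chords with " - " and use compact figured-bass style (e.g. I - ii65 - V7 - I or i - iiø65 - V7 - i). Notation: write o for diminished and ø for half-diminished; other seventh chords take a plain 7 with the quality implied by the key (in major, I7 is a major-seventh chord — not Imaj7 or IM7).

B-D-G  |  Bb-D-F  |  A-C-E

I6 - bIII - ii

B-D-G has root G, degree 1 in G major, so I6.
Bb-D-F is non-diatonic — bIII, a mixture chord from G minor.
A-C-E: root A is the supertonic; minor triad there is ii.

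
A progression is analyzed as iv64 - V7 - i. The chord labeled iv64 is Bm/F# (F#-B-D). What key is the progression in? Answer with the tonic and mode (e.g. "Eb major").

The chord Bm/F# is a minor triad rooted on B; its label is iv64.
If B is scale degree 4 and the mode makes that degree carry a minor triad, the tonic is F# and the mode is minor.

F# minor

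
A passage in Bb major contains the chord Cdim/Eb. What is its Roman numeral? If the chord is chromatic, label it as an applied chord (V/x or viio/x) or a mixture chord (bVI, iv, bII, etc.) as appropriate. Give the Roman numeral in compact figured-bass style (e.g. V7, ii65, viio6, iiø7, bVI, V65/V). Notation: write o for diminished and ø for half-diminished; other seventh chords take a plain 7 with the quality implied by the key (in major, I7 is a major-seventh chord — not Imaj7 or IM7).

iio6

The pitches C-Eb-Gb form a diminished triad rooted on C.
C is the second degree of Bb major. This is the diminished supertonic triad, borrowed from the parallel minor.
With Eb in the bass the chord is in first inversion, so the figured bass is 6.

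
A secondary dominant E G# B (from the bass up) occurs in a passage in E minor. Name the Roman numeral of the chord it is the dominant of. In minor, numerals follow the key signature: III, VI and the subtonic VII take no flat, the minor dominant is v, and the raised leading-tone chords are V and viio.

The chord is a major triad on E.
A dominant resolves down a perfect fifth: E → A. In E minor, A is scale degree 4, i.e. iv.

iv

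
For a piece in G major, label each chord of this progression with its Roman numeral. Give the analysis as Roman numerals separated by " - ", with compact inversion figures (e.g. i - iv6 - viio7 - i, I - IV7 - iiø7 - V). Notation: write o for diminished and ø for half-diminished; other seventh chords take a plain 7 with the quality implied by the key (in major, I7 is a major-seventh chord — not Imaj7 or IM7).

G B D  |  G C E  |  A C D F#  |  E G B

G-B-D has root G, degree 1 in G major, so I.
G-C-E: major triad on C = scale degree 4 → IV64.
A-C-D-F#: dominant seventh chord on D = scale degree 5 → V43.
E-G-B: minor triad on E = scale degree 6 → vi.

I - IV64 - V43 - vi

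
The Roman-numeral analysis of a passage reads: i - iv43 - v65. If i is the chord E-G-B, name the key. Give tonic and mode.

E minor

i is given as E-G-B — a minor triad with root E.
If E is scale degree 1 and the mode makes that degree carry a minor triad, the tonic is E and the mode is minor.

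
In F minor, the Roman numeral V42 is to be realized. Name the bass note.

V in F minor has root C; the chord is C-E-G-Bb.
The figure 42 means third inversion — the seventh is in the bass.

Bb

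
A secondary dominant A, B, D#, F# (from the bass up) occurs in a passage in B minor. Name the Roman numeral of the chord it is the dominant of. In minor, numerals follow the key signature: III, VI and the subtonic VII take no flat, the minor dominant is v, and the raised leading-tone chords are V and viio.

iv

The chord is a dominant seventh chord on B.
A dominant resolves down a perfect fifth: B → E. In B minor, E is scale degree 4, i.e. iv.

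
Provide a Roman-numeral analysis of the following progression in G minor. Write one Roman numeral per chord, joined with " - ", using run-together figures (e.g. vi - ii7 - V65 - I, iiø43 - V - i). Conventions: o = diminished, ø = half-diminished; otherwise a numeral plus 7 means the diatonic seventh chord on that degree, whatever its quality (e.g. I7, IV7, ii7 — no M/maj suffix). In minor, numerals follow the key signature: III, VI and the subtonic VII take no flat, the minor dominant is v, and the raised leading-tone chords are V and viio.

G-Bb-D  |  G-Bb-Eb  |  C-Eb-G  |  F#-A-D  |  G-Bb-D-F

i - VI6 - iv - V6 - i7

G-Bb-D has root G, degree 1 in G minor, so i.
G-Bb-Eb: major triad on Eb = scale degree 6 → VI6.
C-Eb-G has root C, degree 4 in G minor, so iv.
F#-A-D: root D is the dominant; major triad there is V6.
G-Bb-D-F has root G, degree 1 in G minor, so i7.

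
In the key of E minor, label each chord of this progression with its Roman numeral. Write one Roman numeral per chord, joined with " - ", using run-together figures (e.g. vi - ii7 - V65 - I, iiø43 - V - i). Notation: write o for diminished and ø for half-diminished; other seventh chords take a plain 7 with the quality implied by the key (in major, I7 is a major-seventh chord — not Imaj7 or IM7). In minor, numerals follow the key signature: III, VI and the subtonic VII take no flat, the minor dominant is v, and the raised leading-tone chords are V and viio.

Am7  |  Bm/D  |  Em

iv7 - v6 - i

Am7: minor seventh chord on A = scale degree 4 → iv7.
Bm/D: root B is the dominant; minor triad there is v6.
Em: minor triad on E = scale degree 1 → i.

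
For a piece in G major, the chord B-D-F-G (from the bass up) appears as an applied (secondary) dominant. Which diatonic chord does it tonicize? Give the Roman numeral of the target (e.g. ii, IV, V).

IV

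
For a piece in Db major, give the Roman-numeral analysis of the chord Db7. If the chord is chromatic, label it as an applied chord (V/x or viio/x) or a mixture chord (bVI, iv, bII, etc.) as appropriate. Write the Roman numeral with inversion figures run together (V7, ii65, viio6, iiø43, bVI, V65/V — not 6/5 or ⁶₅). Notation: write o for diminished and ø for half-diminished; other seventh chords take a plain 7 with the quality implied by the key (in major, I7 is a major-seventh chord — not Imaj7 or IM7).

V7/IV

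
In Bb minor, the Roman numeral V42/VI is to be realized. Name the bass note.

Cb

The applied chord V42/VI is rooted on Db: Db-F-Ab-Cb.
The figure 42 means third inversion — the seventh is in the bass.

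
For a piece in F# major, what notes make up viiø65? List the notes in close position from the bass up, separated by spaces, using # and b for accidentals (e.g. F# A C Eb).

In F# major, the seventh degree is E#, and the diatonic chord built there is a half-diminished seventh chord.
That chord is spelled E#-G#-B-D#.
The figured bass 65 indicates first inversion, placing the third (G#) in the bass: G#-B-D#-E#.

G# B D# E#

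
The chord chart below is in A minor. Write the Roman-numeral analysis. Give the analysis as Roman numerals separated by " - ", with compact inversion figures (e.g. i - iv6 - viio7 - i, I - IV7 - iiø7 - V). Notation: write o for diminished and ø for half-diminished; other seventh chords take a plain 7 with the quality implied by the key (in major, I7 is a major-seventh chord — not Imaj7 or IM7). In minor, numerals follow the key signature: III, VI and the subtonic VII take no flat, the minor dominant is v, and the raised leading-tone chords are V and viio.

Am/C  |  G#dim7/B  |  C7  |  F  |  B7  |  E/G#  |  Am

i6 - viio65 - V7/VI - VI - V7/V - V6 - i

Am/C has root A, degree 1 in A minor, so i6.
G#dim7/B has root G#, degree 7 in A minor, so viio65.
C7 is the secondary dominant of VI (dominant seventh chord on C): V7/VI.
F has root F, degree 6 in A minor, so VI.
B7: chromatic; B is V of V, so V7/V.
E/G#: major triad on E = scale degree 5 → V6.
Am has root A, degree 1 in A minor, so i.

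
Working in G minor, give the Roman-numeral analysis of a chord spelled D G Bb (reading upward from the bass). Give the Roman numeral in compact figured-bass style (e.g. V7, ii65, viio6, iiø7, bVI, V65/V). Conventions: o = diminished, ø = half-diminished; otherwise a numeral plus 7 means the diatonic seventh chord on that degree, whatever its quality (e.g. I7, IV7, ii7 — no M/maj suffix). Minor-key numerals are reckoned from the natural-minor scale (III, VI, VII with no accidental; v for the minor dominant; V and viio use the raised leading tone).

The pitches G-Bb-D form a minor triad rooted on G.
In G minor, G is the tonic; the diatonic minor triad there is i.
With D in the bass the chord is in second inversion, so the figured bass is 64.

i64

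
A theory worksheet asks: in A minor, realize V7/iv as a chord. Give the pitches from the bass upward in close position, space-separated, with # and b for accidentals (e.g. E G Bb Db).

A C# E G

The slash means an applied dominant: we want the dominant of iv. In A minor, iv is D minor, and its dominant is built on A.
Building a dominant seventh chord on A gives A-C#-E-G.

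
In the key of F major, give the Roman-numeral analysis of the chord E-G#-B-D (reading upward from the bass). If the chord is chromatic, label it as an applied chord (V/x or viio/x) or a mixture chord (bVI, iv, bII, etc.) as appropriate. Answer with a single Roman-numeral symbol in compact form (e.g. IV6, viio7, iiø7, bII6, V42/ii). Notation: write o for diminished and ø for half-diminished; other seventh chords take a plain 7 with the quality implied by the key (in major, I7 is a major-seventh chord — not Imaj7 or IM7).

V7/iii

The pitches E-G#-B-D form a dominant seventh chord rooted on E.
E is not a diatonic chord root with this quality in F major, but it lies a perfect fifth above A (iii), so the chord functions as an applied dominant of iii.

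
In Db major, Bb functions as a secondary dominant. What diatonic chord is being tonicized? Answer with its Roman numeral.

The chord is a major triad on Bb.
A dominant resolves down a perfect fifth: Bb → Eb. In Db major, Eb is scale degree 2, i.e. ii.

ii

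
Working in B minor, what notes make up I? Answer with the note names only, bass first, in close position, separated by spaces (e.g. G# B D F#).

B D# F#

Scale degree 1 in B minor is B; here the chord built on it is altered to a major triad. I is the major tonic (Picardy third), borrowed from the parallel major.
So the chord is B-D#-F#, a major triad.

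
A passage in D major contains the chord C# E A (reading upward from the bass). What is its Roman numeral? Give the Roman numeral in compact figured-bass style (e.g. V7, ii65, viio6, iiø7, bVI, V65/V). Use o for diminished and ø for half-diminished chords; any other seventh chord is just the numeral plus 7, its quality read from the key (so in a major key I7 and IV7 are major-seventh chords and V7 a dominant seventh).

V6

Stacked in thirds the chord is A-C#-E: a major triad on A.
In D major, A is the dominant; the diatonic major triad there is V.
With C# in the bass the chord is in first inversion, so the figured bass is 6.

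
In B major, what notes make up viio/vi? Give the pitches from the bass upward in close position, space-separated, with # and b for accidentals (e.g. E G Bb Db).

viio/vi is a secondary leading-tone chord. The target vi is G# in B major; the applied chord is rooted a semitone below, on F##.
Building a diminished triad on F## gives F##-A#-C#.

F## A# C#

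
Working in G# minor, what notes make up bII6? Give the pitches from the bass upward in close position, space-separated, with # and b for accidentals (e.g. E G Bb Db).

bII6 is the Neapolitan sixth — a major triad on the lowered second degree, here in its customary first inversion. In G# minor that root is A.
So the chord is A-C#-E, a major triad.
The figured bass 6 indicates first inversion, placing the third (C#) in the bass: C#-E-A.

C# E A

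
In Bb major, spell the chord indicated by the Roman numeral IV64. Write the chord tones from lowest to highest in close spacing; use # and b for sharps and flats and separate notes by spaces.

In Bb major, scale degree 4 is Eb, and the diatonic chord built there is a major triad.
That chord is spelled Eb-G-Bb.
The figured bass 64 indicates second inversion, placing the fifth (Bb) in the bass: Bb-Eb-G.

Bb Eb G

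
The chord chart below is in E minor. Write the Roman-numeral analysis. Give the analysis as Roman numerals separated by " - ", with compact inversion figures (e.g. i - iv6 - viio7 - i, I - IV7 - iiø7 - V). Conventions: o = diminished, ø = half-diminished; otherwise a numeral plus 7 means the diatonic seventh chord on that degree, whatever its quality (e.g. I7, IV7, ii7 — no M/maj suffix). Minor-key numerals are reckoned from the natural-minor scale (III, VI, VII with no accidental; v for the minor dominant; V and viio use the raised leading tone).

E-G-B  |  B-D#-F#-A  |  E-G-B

E-G-B: root E is the tonic; minor triad there is i.
B-D#-F#-A: root B is the dominant; dominant seventh chord there is V7.
E-G-B has root E, degree 1 in E minor, so i.

i - V7 - i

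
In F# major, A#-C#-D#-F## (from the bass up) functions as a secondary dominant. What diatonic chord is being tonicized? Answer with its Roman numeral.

ii

The chord is a dominant seventh chord on D#.
A dominant resolves down a perfect fifth: D# → G#. In F# major, G# is scale degree 2, i.e. ii.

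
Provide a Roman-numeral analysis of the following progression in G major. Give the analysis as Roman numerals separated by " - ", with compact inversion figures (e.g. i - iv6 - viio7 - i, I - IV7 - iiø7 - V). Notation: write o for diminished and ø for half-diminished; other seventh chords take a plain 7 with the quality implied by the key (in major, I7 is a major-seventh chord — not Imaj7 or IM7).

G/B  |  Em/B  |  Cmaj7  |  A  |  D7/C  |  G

G/B: major triad on G = scale degree 1 → I6.
Em/B has root E, degree 6 in G major, so vi64.
Cmaj7 has root C, degree 4 in G major, so IV7.
A is the secondary dominant of V (major triad on A): V/V.
D7/C: root D is the dominant; dominant seventh chord there is V42.
G has root G, degree 1 in G major, so I.

I6 - vi64 - IV7 - V/V - V42 - I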